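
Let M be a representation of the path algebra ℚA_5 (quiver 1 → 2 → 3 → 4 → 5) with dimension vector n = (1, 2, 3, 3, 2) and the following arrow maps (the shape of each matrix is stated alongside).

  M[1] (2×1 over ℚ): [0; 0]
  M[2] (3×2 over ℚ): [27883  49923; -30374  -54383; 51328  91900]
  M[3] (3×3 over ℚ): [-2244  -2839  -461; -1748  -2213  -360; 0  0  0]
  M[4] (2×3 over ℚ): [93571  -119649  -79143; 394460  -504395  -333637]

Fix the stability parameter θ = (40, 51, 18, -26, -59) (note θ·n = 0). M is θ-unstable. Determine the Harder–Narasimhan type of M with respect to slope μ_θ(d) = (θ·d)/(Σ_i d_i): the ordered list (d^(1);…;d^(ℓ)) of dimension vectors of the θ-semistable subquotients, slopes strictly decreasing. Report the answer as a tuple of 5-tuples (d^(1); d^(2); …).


Via rank(M_{q-1}∘⋯∘M_p): M ≅ I[1,1], I[2,3], I[2,5], I[3,5], I[4,4].
μ_θ-semistable layers: μ^(1)=40; μ^(2)=69/2; μ^(3)=-4; μ^(4)=-67/3; μ^(5)=-26

((1, 0, 0, 0, 0); (0, 1, 1, 0, 0); (0, 1, 1, 1, 1); (0, 0, 1, 1, 1); (0, 0, 0, 1, 0))


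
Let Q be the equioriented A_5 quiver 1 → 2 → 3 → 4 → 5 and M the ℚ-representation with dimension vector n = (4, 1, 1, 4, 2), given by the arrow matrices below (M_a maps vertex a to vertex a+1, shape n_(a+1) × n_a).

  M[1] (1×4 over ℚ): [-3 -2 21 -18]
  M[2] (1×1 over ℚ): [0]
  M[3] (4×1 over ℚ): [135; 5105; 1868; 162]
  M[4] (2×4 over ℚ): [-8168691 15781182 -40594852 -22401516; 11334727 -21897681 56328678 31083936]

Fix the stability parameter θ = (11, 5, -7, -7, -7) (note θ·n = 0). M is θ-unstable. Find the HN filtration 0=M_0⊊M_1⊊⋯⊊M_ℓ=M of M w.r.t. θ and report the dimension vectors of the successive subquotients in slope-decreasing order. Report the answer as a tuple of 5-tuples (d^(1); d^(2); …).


Interval decomposition of M: I[1,1]^3, I[1,2], I[3,5], I[4,4]^2, I[4,5].
HN type (ℓ=3): μ^(1)=11; μ^(2)=8; μ^(3)=-7

((3, 0, 0, 0, 0); (1, 1, 0, 0, 0); (0, 0, 1, 4, 2))


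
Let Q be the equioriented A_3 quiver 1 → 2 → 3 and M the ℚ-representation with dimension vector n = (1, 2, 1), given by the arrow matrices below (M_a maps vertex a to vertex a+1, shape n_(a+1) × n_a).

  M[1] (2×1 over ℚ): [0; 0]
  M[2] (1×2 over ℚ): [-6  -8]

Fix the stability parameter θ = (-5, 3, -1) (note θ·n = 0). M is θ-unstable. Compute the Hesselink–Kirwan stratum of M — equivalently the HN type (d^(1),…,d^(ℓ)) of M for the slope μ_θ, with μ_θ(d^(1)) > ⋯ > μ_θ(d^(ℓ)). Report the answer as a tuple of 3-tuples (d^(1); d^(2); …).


Interval decomposition of M: I[1,1], I[2,2], I[2,3].
HN type (ℓ=3): μ^(1)=3; μ^(2)=1; μ^(3)=-5

((0, 1, 0); (0, 1, 1); (1, 0, 0))


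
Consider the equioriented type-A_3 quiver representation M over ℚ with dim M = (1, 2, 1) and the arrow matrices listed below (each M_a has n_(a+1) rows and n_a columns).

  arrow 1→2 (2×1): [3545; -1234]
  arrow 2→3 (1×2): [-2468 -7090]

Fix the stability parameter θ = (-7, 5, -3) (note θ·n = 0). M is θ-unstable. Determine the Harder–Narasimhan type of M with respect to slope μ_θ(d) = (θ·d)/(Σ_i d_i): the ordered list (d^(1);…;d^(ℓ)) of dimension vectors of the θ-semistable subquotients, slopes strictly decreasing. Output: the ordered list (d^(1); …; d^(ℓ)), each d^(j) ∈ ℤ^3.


Via rank(M_{q-1}∘⋯∘M_p): M ≅ I[1,2], I[2,3].
μ_θ-semistable layers: μ^(1)=5; μ^(2)=1; μ^(3)=-7

((0, 1, 0); (0, 1, 1); (1, 0, 0))


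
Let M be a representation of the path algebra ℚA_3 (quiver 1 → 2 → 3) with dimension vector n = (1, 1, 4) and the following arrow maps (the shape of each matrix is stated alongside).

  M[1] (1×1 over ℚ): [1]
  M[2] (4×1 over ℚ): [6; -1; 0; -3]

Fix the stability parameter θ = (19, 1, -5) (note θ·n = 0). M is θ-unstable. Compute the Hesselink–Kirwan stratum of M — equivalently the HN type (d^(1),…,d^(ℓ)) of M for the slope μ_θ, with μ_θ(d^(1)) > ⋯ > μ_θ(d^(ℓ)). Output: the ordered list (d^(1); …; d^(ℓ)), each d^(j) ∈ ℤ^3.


Interval decomposition of M: I[1,3], I[3,3]^3.
HN type (ℓ=2): μ^(1)=5; μ^(2)=-5

((1, 1, 1); (0, 0, 3))


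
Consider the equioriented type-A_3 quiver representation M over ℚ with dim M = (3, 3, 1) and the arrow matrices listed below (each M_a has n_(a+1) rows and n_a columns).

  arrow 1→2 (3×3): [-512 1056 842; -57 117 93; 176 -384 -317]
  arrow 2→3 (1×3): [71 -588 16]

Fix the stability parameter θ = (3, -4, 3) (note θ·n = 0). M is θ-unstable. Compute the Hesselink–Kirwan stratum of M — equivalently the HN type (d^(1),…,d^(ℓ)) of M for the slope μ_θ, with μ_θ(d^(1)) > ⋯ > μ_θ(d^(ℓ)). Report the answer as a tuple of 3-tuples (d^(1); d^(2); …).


Interval decomposition of M: I[1,1], I[1,2], I[1,3], I[2,2].
HN type (ℓ=3): μ^(1)=3; μ^(2)=-1/2; μ^(3)=-4

((1, 0, 1); (2, 2, 0); (0, 1, 0))


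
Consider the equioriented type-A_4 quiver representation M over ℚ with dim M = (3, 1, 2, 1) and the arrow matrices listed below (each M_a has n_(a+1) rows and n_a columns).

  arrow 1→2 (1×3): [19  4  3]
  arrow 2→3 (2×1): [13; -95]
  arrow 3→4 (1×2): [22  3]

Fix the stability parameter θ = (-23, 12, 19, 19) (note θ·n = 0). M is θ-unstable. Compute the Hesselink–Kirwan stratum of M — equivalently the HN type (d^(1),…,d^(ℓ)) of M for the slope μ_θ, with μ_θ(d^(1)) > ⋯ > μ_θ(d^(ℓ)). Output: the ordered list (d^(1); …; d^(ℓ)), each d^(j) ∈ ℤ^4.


Barcode: M ≅ I[1,1]^2, I[1,4], I[3,3]. HN layers by μ_θ (3 steps, strictly decreasing):
  μ^(1)=19; μ^(2)=12; μ^(3)=-23

((0, 0, 2, 1); (0, 1, 0, 0); (3, 0, 0, 0))


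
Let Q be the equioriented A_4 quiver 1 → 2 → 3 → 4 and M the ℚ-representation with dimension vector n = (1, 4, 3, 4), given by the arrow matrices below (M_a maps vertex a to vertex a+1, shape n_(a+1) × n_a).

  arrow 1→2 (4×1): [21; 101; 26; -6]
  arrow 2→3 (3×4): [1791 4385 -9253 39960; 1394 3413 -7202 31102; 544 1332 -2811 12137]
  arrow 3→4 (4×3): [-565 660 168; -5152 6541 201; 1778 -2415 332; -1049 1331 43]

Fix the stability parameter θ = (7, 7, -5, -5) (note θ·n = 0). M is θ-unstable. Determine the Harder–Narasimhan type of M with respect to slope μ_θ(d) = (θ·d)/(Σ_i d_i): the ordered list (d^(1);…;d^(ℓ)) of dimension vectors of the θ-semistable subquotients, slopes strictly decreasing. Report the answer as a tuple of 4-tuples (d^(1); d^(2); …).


Barcode: M ≅ I[1,4], I[2,2], I[2,4]^2, I[4,4]. HN layers by μ_θ (4 steps, strictly decreasing):
  μ^(1)=7; μ^(2)=1; μ^(3)=-1; μ^(4)=-5

((0, 1, 0, 0); (1, 1, 1, 1); (0, 2, 2, 2); (0, 0, 0, 1))


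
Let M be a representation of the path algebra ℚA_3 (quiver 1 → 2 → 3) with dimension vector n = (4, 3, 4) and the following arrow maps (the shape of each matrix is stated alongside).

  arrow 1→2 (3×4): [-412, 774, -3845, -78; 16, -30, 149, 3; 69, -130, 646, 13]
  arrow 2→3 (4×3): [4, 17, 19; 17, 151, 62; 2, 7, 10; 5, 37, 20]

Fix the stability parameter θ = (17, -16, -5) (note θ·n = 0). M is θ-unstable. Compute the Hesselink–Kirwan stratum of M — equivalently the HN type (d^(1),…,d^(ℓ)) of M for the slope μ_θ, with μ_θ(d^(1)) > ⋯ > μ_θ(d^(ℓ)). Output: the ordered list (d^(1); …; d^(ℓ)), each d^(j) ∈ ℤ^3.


Via rank(M_{q-1}∘⋯∘M_p): M ≅ I[1,1], I[1,3]^3, I[3,3].
μ_θ-semistable layers: μ^(1)=17; μ^(2)=-4/3; μ^(3)=-5

((1, 0, 0); (3, 3, 3); (0, 0, 1))


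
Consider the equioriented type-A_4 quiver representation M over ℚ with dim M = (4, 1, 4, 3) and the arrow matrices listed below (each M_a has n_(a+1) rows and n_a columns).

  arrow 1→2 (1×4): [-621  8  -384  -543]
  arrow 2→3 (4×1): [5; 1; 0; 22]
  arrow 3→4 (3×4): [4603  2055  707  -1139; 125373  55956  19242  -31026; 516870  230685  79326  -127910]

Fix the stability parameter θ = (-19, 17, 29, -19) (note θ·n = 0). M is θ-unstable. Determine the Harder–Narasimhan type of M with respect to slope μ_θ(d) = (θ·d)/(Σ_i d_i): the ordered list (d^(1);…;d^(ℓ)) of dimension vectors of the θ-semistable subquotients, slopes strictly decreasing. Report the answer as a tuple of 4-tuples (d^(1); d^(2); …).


Via rank(M_{q-1}∘⋯∘M_p): M ≅ I[1,1]^3, I[1,4], I[3,3], I[3,4]^2.
μ_θ-semistable layers: μ^(1)=29; μ^(2)=9; μ^(3)=5; μ^(4)=-19

((0, 0, 1, 0); (0, 1, 1, 1); (0, 0, 2, 2); (4, 0, 0, 0))


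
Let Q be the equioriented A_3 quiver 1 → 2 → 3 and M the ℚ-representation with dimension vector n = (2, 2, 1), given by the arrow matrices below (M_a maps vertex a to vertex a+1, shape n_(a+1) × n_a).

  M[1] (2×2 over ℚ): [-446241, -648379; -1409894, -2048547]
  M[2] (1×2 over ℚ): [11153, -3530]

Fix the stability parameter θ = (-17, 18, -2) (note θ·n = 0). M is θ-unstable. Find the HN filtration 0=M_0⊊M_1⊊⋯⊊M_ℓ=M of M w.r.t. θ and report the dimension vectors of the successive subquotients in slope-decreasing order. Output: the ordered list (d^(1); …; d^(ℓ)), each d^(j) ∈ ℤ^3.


Interval decomposition of M: I[1,2], I[1,3].
HN type (ℓ=3): μ^(1)=18; μ^(2)=8; μ^(3)=-17

((0, 1, 0); (0, 1, 1); (2, 0, 0))


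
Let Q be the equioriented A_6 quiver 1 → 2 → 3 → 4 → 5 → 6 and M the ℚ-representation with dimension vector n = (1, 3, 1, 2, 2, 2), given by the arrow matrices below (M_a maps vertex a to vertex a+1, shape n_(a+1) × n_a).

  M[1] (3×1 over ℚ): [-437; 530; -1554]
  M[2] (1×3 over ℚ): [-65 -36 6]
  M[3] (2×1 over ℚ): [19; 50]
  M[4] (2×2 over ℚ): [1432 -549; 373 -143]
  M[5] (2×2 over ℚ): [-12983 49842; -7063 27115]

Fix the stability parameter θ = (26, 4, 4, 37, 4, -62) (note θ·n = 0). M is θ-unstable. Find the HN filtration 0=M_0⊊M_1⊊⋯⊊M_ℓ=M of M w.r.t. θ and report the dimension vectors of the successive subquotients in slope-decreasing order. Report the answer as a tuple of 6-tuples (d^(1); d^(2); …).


Interval decomposition of M: I[1,6], I[2,2]^2, I[4,6].
HN type (ℓ=3): μ^(1)=4; μ^(2)=13/6; μ^(3)=-7

((0, 2, 0, 0, 0, 0); (1, 1, 1, 1, 1, 1); (0, 0, 0, 1, 1, 1))


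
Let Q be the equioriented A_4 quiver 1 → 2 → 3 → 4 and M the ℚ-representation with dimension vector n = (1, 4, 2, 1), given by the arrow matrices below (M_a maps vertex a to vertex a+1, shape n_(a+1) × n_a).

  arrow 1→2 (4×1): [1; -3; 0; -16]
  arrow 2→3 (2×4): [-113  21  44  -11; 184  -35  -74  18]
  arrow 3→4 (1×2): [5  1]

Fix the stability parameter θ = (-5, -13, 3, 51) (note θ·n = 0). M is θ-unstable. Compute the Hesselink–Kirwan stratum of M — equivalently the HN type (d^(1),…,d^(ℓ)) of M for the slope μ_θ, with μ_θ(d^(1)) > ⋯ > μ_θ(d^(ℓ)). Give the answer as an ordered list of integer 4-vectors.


Via rank(M_{q-1}∘⋯∘M_p): M ≅ I[1,4], I[2,2]^2, I[2,3].
μ_θ-semistable layers: μ^(1)=51; μ^(2)=3; μ^(3)=-9; μ^(4)=-13

((0, 0, 0, 1); (0, 0, 2, 0); (1, 1, 0, 0); (0, 3, 0, 0))


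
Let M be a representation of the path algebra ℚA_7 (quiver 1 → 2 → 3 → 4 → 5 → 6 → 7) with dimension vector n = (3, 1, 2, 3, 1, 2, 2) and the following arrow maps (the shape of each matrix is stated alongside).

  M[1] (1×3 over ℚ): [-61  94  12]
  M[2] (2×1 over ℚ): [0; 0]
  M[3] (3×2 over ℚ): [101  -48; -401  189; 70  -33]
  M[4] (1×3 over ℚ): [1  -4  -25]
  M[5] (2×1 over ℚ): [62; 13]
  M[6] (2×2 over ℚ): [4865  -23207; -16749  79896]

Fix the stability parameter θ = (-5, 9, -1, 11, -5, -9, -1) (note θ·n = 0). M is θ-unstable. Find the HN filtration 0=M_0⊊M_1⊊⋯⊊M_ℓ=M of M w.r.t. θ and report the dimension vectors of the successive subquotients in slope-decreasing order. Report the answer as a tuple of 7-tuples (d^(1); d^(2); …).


Barcode: M ≅ I[1,1]^2, I[1,2], I[3,4], I[3,7], I[4,4], I[6,7]. HN layers by μ_θ (5 steps, strictly decreasing):
  μ^(1)=11; μ^(2)=9; μ^(3)=-1; μ^(4)=-5; μ^(5)=-9

((0, 0, 0, 2, 0, 0, 0); (0, 1, 0, 0, 0, 0, 0); (0, 0, 2, 1, 1, 1, 2); (3, 0, 0, 0, 0, 0, 0); (0, 0, 0, 0, 0, 1, 0))


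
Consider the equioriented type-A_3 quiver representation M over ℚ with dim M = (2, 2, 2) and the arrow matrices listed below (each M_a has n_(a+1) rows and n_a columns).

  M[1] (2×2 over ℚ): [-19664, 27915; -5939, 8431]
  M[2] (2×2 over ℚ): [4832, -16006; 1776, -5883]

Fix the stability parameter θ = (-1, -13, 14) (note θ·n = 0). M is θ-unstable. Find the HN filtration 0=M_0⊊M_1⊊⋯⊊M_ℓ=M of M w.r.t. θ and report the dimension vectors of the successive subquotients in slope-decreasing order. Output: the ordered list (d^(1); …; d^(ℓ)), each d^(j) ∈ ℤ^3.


Barcode: M ≅ I[1,2], I[1,3], I[3,3]. HN layers by μ_θ (2 steps, strictly decreasing):
  μ^(1)=14; μ^(2)=-7

((0, 0, 2); (2, 2, 0))


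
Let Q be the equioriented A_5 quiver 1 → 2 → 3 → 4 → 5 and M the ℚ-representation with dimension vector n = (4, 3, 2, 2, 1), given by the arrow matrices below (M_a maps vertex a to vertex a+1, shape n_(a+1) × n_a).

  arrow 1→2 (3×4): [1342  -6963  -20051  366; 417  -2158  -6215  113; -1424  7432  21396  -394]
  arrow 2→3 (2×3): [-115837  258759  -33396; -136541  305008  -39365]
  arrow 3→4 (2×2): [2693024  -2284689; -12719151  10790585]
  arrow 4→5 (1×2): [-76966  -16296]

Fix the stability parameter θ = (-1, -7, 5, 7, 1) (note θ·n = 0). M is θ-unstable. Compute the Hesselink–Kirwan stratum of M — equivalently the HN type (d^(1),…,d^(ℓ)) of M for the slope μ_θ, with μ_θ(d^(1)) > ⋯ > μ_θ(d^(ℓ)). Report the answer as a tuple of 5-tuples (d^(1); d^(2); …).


Barcode: M ≅ I[1,1], I[1,2], I[1,4], I[1,5]. HN layers by μ_θ (5 steps, strictly decreasing):
  μ^(1)=7; μ^(2)=5; μ^(3)=13/3; μ^(4)=-1; μ^(5)=-4

((0, 0, 0, 1, 0); (0, 0, 1, 0, 0); (0, 0, 1, 1, 1); (1, 0, 0, 0, 0); (3, 3, 0, 0, 0))


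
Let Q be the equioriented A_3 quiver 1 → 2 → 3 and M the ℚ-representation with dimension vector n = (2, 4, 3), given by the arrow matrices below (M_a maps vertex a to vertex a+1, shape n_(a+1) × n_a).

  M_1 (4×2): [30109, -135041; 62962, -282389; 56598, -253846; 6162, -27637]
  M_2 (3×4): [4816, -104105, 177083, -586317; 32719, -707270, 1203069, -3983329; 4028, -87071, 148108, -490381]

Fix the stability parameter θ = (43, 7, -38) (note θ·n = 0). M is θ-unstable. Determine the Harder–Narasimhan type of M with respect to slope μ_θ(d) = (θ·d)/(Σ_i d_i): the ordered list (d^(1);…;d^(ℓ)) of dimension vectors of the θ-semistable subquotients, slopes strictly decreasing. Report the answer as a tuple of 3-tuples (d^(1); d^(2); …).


Barcode: M ≅ I[1,2], I[1,3], I[2,3]^2. HN layers by μ_θ (3 steps, strictly decreasing):
  μ^(1)=25; μ^(2)=4; μ^(3)=-31/2

((1, 1, 0); (1, 1, 1); (0, 2, 2))


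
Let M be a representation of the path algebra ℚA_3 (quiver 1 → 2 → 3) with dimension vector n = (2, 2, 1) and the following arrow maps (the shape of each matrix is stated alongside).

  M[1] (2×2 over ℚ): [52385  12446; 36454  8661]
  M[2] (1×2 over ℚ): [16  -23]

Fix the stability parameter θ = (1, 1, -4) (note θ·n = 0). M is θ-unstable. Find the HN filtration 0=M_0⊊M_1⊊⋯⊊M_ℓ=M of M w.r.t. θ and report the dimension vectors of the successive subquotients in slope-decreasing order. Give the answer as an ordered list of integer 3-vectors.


Barcode: M ≅ I[1,2], I[1,3]. HN layers by μ_θ (2 steps, strictly decreasing):
  μ^(1)=1; μ^(2)=-2/3

((1, 1, 0); (1, 1, 1))


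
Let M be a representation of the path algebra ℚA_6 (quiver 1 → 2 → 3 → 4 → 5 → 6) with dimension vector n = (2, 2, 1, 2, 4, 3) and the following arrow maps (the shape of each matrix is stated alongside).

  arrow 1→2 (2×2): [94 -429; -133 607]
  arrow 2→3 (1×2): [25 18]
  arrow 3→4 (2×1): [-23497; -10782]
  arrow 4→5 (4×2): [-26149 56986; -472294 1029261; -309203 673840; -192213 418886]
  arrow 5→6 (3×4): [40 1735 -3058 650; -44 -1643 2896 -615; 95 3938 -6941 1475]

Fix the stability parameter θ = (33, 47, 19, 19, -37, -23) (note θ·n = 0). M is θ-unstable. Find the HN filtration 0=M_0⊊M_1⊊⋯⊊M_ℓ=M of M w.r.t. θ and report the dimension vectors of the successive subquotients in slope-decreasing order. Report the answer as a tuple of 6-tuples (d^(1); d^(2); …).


Barcode: M ≅ I[1,2], I[1,6], I[4,6], I[5,5], I[5,6]. HN layers by μ_θ (6 steps, strictly decreasing):
  μ^(1)=47; μ^(2)=33; μ^(3)=29/3; μ^(4)=-41/3; μ^(5)=-23; μ^(6)=-37

((0, 1, 0, 0, 0, 0); (1, 0, 0, 0, 0, 0); (1, 1, 1, 1, 1, 1); (0, 0, 0, 1, 1, 1); (0, 0, 0, 0, 0, 1); (0, 0, 0, 0, 2, 0))


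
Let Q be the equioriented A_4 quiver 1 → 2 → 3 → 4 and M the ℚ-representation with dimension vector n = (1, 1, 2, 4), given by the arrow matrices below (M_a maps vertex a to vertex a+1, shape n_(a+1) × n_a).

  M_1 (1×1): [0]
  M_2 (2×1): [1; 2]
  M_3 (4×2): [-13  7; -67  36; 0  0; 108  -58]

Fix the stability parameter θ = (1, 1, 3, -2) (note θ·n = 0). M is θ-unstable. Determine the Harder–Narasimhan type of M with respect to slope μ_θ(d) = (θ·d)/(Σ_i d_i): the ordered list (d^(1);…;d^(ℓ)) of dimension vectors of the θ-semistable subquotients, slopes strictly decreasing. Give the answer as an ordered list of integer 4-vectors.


Barcode: M ≅ I[1,1], I[2,4], I[3,4], I[4,4]^2. HN layers by μ_θ (4 steps, strictly decreasing):
  μ^(1)=1; μ^(2)=2/3; μ^(3)=1/2; μ^(4)=-2

((1, 0, 0, 0); (0, 1, 1, 1); (0, 0, 1, 1); (0, 0, 0, 2))


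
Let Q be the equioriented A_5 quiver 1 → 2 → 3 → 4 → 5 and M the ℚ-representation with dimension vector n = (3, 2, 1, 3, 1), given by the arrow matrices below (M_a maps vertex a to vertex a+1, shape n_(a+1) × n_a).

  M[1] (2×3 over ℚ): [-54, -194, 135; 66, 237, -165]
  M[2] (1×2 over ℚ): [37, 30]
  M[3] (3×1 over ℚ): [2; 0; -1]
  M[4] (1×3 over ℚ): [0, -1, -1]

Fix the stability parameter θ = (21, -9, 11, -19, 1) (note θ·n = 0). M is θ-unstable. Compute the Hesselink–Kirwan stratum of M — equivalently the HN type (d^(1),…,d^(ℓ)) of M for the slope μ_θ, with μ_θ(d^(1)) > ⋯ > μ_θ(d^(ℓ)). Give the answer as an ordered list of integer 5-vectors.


Interval decomposition of M: I[1,1], I[1,2], I[1,5], I[4,4]^2.
HN type (ℓ=4): μ^(1)=21; μ^(2)=6; μ^(3)=1; μ^(4)=-19

((1, 0, 0, 0, 0); (1, 1, 0, 0, 0); (1, 1, 1, 1, 1); (0, 0, 0, 2, 0))


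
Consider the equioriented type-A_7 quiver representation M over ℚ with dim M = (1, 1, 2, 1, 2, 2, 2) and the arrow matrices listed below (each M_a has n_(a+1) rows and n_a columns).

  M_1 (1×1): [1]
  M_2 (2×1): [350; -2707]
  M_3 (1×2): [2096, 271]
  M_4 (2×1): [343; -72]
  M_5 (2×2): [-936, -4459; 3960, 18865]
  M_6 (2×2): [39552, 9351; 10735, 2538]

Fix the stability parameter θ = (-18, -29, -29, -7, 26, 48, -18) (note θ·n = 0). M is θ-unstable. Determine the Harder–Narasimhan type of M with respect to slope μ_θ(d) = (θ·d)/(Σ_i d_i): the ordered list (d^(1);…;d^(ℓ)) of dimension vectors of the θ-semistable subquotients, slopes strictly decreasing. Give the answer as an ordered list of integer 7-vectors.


Via rank(M_{q-1}∘⋯∘M_p): M ≅ I[1,5], I[3,3], I[5,7], I[6,7].
μ_θ-semistable layers: μ^(1)=26; μ^(2)=56/3; μ^(3)=15; μ^(4)=-7; μ^(5)=-76/3; μ^(6)=-29

((0, 0, 0, 0, 1, 0, 0); (0, 0, 0, 0, 1, 1, 1); (0, 0, 0, 0, 0, 1, 1); (0, 0, 0, 1, 0, 0, 0); (1, 1, 1, 0, 0, 0, 0); (0, 0, 1, 0, 0, 0, 0))


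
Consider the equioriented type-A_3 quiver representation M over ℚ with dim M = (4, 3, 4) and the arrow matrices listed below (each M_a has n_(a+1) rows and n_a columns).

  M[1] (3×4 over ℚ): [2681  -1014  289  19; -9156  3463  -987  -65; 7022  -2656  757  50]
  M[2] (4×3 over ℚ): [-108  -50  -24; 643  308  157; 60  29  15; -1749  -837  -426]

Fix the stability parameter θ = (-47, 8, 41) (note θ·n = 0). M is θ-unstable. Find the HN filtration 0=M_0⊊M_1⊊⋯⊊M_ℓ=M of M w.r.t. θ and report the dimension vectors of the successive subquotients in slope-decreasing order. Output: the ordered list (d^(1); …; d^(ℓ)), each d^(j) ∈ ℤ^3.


Barcode: M ≅ I[1,1], I[1,3]^3, I[3,3]. HN layers by μ_θ (3 steps, strictly decreasing):
  μ^(1)=41; μ^(2)=8; μ^(3)=-47

((0, 0, 4); (0, 3, 0); (4, 0, 0))


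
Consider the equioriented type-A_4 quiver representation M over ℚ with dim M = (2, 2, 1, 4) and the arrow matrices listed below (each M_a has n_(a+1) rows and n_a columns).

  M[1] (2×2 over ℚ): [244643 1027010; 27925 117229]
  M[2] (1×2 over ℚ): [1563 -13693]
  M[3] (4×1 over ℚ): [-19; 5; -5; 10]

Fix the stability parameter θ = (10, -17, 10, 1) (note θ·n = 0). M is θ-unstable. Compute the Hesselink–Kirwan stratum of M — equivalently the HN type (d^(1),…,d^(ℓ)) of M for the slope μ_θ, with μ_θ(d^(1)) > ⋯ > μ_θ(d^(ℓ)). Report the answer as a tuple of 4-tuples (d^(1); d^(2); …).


Interval decomposition of M: I[1,2], I[1,4], I[4,4]^3.
HN type (ℓ=3): μ^(1)=11/2; μ^(2)=1; μ^(3)=-7/2

((0, 0, 1, 1); (0, 0, 0, 3); (2, 2, 0, 0))


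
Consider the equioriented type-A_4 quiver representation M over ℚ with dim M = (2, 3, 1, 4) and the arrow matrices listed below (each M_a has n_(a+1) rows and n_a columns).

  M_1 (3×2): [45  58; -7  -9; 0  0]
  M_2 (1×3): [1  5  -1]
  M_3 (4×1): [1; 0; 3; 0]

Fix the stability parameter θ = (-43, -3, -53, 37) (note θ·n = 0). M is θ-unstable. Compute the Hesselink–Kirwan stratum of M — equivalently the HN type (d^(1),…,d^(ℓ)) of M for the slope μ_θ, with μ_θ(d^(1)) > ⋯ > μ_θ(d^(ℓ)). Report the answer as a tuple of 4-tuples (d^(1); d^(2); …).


Interval decomposition of M: I[1,2], I[1,4], I[2,2], I[4,4]^3.
HN type (ℓ=4): μ^(1)=37; μ^(2)=-3; μ^(3)=-28; μ^(4)=-43

((0, 0, 0, 4); (0, 2, 0, 0); (0, 1, 1, 0); (2, 0, 0, 0))


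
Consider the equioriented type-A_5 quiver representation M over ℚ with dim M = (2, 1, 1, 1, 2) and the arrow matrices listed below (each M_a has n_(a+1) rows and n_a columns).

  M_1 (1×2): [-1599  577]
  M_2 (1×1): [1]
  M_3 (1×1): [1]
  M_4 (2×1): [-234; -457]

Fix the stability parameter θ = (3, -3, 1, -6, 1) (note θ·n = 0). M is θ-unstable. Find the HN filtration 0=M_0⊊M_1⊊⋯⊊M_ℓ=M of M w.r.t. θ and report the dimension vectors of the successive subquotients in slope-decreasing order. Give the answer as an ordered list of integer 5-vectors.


Interval decomposition of M: I[1,1], I[1,5], I[5,5].
HN type (ℓ=3): μ^(1)=3; μ^(2)=1; μ^(3)=-5/4

((1, 0, 0, 0, 0); (0, 0, 0, 0, 2); (1, 1, 1, 1, 0))


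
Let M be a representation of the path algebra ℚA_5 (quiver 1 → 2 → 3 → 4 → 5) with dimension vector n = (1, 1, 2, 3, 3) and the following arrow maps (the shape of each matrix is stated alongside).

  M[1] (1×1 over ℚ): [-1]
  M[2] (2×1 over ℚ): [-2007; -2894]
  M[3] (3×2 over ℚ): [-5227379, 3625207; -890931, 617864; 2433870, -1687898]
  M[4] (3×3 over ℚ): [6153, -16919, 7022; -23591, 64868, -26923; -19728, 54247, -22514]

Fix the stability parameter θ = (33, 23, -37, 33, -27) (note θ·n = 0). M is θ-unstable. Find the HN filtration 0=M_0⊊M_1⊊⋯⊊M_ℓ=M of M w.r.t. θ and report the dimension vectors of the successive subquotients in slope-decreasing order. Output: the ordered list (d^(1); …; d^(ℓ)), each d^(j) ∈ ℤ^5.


Interval decomposition of M: I[1,5], I[3,5], I[4,5].
HN type (ℓ=3): μ^(1)=5; μ^(2)=3; μ^(3)=-37

((1, 1, 1, 1, 1); (0, 0, 0, 2, 2); (0, 0, 1, 0, 0))


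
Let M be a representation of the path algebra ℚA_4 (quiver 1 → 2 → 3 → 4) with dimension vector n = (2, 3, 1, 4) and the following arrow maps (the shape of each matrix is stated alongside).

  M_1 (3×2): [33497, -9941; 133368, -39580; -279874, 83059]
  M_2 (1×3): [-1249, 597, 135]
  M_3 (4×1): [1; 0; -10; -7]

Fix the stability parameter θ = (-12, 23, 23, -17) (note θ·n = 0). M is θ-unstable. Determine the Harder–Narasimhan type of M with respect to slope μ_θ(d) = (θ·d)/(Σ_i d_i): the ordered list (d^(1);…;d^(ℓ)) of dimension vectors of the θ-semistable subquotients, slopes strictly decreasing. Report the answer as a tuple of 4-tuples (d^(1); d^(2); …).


Barcode: M ≅ I[1,2], I[1,4], I[2,2], I[4,4]^3. HN layers by μ_θ (4 steps, strictly decreasing):
  μ^(1)=23; μ^(2)=29/3; μ^(3)=-12; μ^(4)=-17

((0, 2, 0, 0); (0, 1, 1, 1); (2, 0, 0, 0); (0, 0, 0, 3))


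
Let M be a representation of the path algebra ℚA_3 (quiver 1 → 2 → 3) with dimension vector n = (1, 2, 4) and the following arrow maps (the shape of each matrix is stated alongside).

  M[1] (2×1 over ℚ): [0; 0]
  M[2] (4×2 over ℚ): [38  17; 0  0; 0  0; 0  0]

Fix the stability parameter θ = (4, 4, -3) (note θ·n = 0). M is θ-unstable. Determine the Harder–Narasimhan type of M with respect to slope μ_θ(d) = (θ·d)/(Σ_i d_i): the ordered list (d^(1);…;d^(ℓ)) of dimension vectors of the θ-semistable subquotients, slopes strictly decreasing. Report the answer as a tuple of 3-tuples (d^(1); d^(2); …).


Via rank(M_{q-1}∘⋯∘M_p): M ≅ I[1,1], I[2,2], I[2,3], I[3,3]^3.
μ_θ-semistable layers: μ^(1)=4; μ^(2)=1/2; μ^(3)=-3

((1, 1, 0); (0, 1, 1); (0, 0, 3))


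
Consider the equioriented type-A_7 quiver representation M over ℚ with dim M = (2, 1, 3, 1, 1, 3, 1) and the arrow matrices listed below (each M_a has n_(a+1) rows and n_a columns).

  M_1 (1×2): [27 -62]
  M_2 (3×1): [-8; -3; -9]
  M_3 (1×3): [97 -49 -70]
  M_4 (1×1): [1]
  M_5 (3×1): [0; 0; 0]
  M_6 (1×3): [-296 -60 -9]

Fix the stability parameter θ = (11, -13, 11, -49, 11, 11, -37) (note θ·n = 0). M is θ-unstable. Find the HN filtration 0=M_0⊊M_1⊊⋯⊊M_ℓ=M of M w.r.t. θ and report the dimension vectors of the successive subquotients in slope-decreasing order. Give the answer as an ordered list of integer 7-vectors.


Barcode: M ≅ I[1,1], I[1,5], I[3,3]^2, I[6,6]^2, I[6,7]. HN layers by μ_θ (3 steps, strictly decreasing):
  μ^(1)=11; μ^(2)=-10; μ^(3)=-13

((1, 0, 2, 0, 1, 2, 0); (1, 1, 1, 1, 0, 0, 0); (0, 0, 0, 0, 0, 1, 1))


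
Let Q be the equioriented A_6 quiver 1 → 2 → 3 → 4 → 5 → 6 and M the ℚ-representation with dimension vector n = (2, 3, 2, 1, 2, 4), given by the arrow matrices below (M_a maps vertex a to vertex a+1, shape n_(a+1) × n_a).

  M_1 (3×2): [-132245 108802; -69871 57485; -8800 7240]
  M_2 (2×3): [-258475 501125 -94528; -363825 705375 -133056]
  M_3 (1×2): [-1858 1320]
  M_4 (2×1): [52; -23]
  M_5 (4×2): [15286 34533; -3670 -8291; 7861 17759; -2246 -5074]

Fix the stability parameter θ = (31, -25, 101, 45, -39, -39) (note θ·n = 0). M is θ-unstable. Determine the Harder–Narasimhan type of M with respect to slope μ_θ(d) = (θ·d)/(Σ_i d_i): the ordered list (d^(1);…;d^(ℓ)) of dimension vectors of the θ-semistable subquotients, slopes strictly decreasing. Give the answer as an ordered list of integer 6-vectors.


Barcode: M ≅ I[1,2], I[1,6], I[2,2], I[3,3], I[5,6], I[6,6]^2. HN layers by μ_θ (5 steps, strictly decreasing):
  μ^(1)=101; μ^(2)=17; μ^(3)=3; μ^(4)=-25; μ^(5)=-39

((0, 0, 1, 0, 0, 0); (0, 0, 1, 1, 1, 1); (2, 2, 0, 0, 0, 0); (0, 1, 0, 0, 0, 0); (0, 0, 0, 0, 1, 3))


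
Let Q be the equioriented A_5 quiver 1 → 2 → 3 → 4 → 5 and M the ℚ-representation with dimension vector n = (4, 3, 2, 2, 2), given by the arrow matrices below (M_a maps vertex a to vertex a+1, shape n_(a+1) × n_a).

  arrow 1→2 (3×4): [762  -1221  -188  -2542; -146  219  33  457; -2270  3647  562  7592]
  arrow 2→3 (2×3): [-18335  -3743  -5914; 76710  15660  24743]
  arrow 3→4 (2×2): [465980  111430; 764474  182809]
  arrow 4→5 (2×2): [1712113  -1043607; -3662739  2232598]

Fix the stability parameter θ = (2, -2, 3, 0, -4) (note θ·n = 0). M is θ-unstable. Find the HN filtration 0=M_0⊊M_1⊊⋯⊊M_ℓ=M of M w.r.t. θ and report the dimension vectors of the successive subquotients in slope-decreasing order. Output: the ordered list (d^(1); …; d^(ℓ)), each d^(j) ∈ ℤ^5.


Interval decomposition of M: I[1,1], I[1,2], I[1,3], I[1,5], I[4,5].
HN type (ℓ=5): μ^(1)=3; μ^(2)=2; μ^(3)=0; μ^(4)=-1/5; μ^(5)=-2

((0, 0, 1, 0, 0); (1, 0, 0, 0, 0); (2, 2, 0, 0, 0); (1, 1, 1, 1, 1); (0, 0, 0, 1, 1))


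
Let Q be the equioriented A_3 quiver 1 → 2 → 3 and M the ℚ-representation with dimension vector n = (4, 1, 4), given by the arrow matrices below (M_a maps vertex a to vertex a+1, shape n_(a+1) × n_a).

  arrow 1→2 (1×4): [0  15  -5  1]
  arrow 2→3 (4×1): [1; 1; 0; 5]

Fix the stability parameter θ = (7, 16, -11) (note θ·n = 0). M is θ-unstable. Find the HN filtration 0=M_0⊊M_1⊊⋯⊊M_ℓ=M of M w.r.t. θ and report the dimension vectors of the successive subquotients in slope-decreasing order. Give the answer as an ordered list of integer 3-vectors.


Via rank(M_{q-1}∘⋯∘M_p): M ≅ I[1,1]^3, I[1,3], I[3,3]^3.
μ_θ-semistable layers: μ^(1)=7; μ^(2)=4; μ^(3)=-11

((3, 0, 0); (1, 1, 1); (0, 0, 3))


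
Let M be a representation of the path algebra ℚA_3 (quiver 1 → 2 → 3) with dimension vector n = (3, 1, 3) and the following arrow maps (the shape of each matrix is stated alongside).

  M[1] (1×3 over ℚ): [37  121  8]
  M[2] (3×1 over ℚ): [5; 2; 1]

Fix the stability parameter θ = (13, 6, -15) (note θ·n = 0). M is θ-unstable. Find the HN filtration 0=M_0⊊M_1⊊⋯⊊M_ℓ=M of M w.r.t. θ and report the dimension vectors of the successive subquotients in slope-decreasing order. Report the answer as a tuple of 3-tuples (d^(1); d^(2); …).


Interval decomposition of M: I[1,1]^2, I[1,3], I[3,3]^2.
HN type (ℓ=3): μ^(1)=13; μ^(2)=4/3; μ^(3)=-15

((2, 0, 0); (1, 1, 1); (0, 0, 2))


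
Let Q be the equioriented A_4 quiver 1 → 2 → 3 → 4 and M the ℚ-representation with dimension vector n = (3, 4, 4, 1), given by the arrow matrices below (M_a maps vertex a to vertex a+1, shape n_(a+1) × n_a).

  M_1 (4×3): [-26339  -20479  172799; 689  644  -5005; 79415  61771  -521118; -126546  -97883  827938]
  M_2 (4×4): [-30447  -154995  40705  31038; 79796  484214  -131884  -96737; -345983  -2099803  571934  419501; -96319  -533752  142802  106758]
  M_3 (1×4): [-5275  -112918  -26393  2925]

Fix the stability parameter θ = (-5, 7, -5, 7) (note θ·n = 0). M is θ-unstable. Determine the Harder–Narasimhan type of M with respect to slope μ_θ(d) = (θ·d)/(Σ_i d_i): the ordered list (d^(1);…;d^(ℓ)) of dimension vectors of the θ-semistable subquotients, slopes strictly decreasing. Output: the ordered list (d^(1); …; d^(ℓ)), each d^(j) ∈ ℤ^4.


Via rank(M_{q-1}∘⋯∘M_p): M ≅ I[1,3]^2, I[1,4], I[2,3].
μ_θ-semistable layers: μ^(1)=7; μ^(2)=1; μ^(3)=-5

((0, 0, 0, 1); (0, 4, 4, 0); (3, 0, 0, 0))


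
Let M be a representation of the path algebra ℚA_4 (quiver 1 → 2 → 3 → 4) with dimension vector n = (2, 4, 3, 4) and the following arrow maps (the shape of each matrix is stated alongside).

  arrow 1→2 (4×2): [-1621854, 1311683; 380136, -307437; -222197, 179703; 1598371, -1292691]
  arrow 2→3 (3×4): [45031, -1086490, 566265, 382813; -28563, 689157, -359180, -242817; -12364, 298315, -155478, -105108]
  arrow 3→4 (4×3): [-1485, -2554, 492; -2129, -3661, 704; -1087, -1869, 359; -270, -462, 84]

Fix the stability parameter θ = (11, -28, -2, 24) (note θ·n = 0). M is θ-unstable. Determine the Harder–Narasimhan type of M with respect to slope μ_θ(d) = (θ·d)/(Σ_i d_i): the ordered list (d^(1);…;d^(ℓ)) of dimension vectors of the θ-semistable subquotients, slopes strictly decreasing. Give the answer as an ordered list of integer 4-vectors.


Via rank(M_{q-1}∘⋯∘M_p): M ≅ I[1,4]^2, I[2,2], I[2,4], I[4,4].
μ_θ-semistable layers: μ^(1)=24; μ^(2)=-2; μ^(3)=-17/2; μ^(4)=-28

((0, 0, 0, 4); (0, 0, 3, 0); (2, 2, 0, 0); (0, 2, 0, 0))


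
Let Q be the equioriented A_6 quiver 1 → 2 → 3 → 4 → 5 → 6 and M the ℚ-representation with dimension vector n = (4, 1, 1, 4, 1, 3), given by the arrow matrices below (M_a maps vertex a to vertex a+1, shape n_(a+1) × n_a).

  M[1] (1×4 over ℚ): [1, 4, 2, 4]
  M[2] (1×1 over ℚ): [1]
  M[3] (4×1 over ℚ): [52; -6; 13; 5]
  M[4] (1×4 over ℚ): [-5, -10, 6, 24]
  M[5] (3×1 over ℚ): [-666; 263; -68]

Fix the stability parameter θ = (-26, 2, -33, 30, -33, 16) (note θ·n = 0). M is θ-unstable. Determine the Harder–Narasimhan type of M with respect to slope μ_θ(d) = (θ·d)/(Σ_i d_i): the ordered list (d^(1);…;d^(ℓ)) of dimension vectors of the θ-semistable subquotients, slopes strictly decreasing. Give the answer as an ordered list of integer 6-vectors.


Interval decomposition of M: I[1,1]^3, I[1,6], I[4,4]^3, I[6,6]^2.
HN type (ℓ=5): μ^(1)=30; μ^(2)=16; μ^(3)=-3/2; μ^(4)=-31/2; μ^(5)=-26

((0, 0, 0, 3, 0, 0); (0, 0, 0, 0, 0, 3); (0, 0, 0, 1, 1, 0); (0, 1, 1, 0, 0, 0); (4, 0, 0, 0, 0, 0))


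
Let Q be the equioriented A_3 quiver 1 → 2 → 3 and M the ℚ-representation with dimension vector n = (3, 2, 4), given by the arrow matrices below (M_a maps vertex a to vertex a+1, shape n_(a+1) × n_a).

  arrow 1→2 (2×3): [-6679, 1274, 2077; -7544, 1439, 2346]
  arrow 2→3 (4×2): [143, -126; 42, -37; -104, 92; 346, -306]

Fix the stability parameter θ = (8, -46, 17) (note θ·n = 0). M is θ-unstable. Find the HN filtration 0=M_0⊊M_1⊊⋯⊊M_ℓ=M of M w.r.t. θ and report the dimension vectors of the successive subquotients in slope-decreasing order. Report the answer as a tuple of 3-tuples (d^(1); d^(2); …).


Barcode: M ≅ I[1,1], I[1,3]^2, I[3,3]^2. HN layers by μ_θ (3 steps, strictly decreasing):
  μ^(1)=17; μ^(2)=8; μ^(3)=-19

((0, 0, 4); (1, 0, 0); (2, 2, 0))


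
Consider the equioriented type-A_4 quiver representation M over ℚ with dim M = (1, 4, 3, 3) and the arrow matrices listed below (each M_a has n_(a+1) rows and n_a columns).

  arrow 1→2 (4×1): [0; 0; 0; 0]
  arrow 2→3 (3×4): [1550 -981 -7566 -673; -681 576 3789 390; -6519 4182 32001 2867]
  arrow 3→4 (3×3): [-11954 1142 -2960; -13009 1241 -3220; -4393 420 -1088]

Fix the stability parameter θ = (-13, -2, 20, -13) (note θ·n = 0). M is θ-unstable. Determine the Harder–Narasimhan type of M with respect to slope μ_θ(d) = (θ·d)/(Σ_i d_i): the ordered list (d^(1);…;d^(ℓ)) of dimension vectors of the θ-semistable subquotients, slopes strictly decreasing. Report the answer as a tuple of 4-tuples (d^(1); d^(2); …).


Via rank(M_{q-1}∘⋯∘M_p): M ≅ I[1,1], I[2,2], I[2,4]^3.
μ_θ-semistable layers: μ^(1)=7/2; μ^(2)=-2; μ^(3)=-13

((0, 0, 3, 3); (0, 4, 0, 0); (1, 0, 0, 0))


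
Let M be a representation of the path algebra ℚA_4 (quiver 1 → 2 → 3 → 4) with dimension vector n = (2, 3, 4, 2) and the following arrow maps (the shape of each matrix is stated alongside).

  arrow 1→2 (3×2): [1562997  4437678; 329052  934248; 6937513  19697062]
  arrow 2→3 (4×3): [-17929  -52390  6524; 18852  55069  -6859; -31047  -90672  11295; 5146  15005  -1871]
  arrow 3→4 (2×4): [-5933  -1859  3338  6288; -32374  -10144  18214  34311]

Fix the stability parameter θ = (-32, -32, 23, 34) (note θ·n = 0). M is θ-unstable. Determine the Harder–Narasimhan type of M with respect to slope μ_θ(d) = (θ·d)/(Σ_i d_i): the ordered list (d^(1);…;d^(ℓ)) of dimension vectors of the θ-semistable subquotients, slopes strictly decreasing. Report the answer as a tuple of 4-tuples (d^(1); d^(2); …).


Barcode: M ≅ I[1,1], I[1,4], I[2,3], I[2,4], I[3,3]. HN layers by μ_θ (3 steps, strictly decreasing):
  μ^(1)=34; μ^(2)=23; μ^(3)=-32

((0, 0, 0, 2); (0, 0, 4, 0); (2, 3, 0, 0))


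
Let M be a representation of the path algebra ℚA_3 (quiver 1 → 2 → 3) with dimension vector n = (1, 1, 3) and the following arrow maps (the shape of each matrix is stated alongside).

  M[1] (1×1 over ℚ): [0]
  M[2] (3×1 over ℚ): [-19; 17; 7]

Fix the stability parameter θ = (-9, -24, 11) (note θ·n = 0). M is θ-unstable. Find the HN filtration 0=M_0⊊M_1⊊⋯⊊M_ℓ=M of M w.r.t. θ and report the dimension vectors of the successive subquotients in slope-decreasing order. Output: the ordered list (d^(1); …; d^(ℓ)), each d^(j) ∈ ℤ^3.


Via rank(M_{q-1}∘⋯∘M_p): M ≅ I[1,1], I[2,3], I[3,3]^2.
μ_θ-semistable layers: μ^(1)=11; μ^(2)=-9; μ^(3)=-24

((0, 0, 3); (1, 0, 0); (0, 1, 0))


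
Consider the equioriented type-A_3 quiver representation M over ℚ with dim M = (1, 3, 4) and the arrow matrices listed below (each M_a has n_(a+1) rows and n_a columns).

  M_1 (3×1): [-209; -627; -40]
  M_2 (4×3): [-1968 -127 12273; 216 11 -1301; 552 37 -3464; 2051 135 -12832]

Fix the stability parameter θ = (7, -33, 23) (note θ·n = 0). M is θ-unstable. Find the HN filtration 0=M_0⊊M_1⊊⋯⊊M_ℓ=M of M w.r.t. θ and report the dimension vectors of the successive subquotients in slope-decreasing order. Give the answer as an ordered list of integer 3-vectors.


Barcode: M ≅ I[1,3], I[2,3]^2, I[3,3]. HN layers by μ_θ (3 steps, strictly decreasing):
  μ^(1)=23; μ^(2)=-13; μ^(3)=-33

((0, 0, 4); (1, 1, 0); (0, 2, 0))


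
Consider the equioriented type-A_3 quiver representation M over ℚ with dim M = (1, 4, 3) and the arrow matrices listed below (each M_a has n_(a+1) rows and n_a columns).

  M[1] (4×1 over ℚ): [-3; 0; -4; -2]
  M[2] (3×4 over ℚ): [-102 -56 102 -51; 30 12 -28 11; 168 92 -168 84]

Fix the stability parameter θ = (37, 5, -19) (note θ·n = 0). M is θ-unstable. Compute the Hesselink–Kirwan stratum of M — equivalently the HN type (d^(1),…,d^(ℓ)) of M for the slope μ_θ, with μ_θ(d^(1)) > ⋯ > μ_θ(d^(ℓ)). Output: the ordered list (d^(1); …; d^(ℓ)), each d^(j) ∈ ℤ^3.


Barcode: M ≅ I[1,2], I[2,3]^3. HN layers by μ_θ (2 steps, strictly decreasing):
  μ^(1)=21; μ^(2)=-7

((1, 1, 0); (0, 3, 3))


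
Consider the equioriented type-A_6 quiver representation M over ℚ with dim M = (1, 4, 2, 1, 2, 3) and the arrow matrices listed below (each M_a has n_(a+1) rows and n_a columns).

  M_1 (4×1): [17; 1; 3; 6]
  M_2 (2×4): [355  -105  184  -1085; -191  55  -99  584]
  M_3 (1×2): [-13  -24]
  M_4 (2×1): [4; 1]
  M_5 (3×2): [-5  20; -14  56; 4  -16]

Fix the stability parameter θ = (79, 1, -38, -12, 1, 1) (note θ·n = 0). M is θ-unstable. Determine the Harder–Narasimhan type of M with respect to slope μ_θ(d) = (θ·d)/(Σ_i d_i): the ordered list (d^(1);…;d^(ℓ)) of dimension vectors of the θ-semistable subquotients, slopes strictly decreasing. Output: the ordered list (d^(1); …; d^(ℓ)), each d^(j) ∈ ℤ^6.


Via rank(M_{q-1}∘⋯∘M_p): M ≅ I[1,5], I[2,2]^2, I[2,3], I[5,6], I[6,6]^2.
μ_θ-semistable layers: μ^(1)=31/5; μ^(2)=1; μ^(3)=-37/2

((1, 1, 1, 1, 1, 0); (0, 2, 0, 0, 1, 3); (0, 1, 1, 0, 0, 0))


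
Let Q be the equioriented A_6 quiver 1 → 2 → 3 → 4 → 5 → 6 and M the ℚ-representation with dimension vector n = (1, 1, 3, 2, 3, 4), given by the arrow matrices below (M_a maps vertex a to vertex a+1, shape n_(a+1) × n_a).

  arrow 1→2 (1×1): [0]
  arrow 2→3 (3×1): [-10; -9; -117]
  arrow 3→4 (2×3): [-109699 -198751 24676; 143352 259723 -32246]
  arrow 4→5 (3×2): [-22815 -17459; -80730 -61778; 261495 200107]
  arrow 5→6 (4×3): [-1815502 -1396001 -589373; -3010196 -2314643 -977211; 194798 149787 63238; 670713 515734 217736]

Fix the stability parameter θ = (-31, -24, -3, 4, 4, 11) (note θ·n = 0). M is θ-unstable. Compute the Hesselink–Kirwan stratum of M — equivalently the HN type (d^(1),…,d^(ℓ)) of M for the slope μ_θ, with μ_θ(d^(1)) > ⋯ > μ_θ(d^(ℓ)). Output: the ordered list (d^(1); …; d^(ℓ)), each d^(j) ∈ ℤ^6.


Barcode: M ≅ I[1,1], I[2,4], I[3,3], I[3,6], I[5,6]^2, I[6,6]. HN layers by μ_θ (5 steps, strictly decreasing):
  μ^(1)=11; μ^(2)=4; μ^(3)=-3; μ^(4)=-24; μ^(5)=-31

((0, 0, 0, 0, 0, 4); (0, 0, 0, 2, 3, 0); (0, 0, 3, 0, 0, 0); (0, 1, 0, 0, 0, 0); (1, 0, 0, 0, 0, 0))


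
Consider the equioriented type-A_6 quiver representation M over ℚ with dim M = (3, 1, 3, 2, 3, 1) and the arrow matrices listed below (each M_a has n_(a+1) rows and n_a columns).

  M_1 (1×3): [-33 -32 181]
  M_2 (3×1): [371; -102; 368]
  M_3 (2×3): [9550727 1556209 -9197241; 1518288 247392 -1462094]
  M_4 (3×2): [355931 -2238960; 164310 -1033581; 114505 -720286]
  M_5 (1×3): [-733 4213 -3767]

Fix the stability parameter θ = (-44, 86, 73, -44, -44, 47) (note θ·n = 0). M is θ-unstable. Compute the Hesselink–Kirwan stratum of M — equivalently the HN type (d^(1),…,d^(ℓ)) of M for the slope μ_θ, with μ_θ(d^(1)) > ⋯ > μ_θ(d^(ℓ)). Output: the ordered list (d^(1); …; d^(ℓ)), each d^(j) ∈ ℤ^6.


Barcode: M ≅ I[1,1]^2, I[1,5], I[3,3], I[3,6], I[5,5]. HN layers by μ_θ (5 steps, strictly decreasing):
  μ^(1)=73; μ^(2)=47; μ^(3)=71/4; μ^(4)=-5; μ^(5)=-44

((0, 0, 1, 0, 0, 0); (0, 0, 0, 0, 0, 1); (0, 1, 1, 1, 1, 0); (0, 0, 1, 1, 1, 0); (3, 0, 0, 0, 1, 0))
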